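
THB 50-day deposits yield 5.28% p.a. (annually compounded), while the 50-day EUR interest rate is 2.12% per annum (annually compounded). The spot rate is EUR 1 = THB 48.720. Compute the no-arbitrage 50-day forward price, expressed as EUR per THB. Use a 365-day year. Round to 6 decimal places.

T = 50/365 years.
THB growth factor: (1 + 0.0528)^(50/365) = 1.0070733.
EUR accumulates by (1 + 0.0212)^(50/365) = 1.0028779.
So F = 48.72 × 1.0070733 / 1.0028779 = 48.92381 (THB/EUR).
Quoted the other way: 1/48.92381 = 0.020440 EUR per THB.

0.020440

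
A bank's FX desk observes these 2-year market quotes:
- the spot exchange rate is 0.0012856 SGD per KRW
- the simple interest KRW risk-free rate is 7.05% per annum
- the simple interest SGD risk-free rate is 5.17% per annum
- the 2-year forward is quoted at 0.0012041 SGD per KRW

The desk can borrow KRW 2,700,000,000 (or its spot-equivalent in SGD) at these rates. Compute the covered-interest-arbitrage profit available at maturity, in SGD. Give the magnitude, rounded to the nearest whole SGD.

T = 2 years.
Route A — deposit KRW, sell forward: 2,700,000,000 × 1.141000 × 0.0012041 = SGD 3,709,470.87.
Route B — convert at spot, deposit SGD: 2,700,000,000 × 0.0012856 × 1.103400 = SGD 3,830,033.81.
The quoted forward undervalues KRW, so borrow KRW, convert to SGD at spot, deposit the SGD at 5.17%, and buy KRW forward at 0.0012041 to cover the loan.
Arbitrage profit = |3,709,470.87 − 3,830,033.81| = SGD 120,563.

SGD 120,563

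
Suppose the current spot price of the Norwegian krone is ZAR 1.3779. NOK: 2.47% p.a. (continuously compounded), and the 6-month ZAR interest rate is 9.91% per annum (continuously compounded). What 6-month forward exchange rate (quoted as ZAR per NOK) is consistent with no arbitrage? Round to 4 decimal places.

T = 6/12 years.
ZAR accumulates by e^(0.0991×6/12) = 1.0507981.
NOK growth factor: e^(0.0247×6/12) = 1.0124266.
So F = 1.3779 × 1.0507981 / 1.0124266 = 1.430123 (ZAR/NOK).

1.4301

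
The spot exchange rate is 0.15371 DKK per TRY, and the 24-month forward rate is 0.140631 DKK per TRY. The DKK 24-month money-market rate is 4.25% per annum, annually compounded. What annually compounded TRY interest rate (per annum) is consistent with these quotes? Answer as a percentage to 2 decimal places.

8.99%

T = 2 years.
By CIP, F/S equals the DKK-to-TRY growth ratio: 0.140631/0.15371 = 0.9149112.
The DKK side grows by (1 + 0.0425)^2 = 1.0868062.
So the TRY growth factor = 1.1878816.
r = 1.1878816^(1/2) − 1 = 0.089900 → 8.99%.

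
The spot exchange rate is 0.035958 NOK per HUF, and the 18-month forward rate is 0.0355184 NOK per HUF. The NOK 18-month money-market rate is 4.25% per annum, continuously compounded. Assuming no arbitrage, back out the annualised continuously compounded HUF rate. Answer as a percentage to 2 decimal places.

T = 18/12 years.
CIP gives F = S · g_NOK/g_HUF, so g_NOK/g_HUF = 0.0355184/0.035958 = 0.9877746.
NOK growth factor: e^(0.0425×18/12) = 1.0658259.
Hence g_HUF = 1.0790173.
r = ln(1.0790173)/(18/12) = 0.050700 → 5.07%.

5.07%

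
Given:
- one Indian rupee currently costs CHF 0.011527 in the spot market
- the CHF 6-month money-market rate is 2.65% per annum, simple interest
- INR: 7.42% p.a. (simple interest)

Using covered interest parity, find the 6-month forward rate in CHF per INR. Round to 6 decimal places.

T = 6/12 years.
CHF accumulates by 1 + 0.0265×6/12 = 1.013250.
INR growth factor: 1 + 0.0742×6/12 = 1.037100.
CIP: F = S · (grow CHF)/(grow INR) = 0.011527 × 1.013250/1.037100 = 0.01126192 CHF per INR.

0.011262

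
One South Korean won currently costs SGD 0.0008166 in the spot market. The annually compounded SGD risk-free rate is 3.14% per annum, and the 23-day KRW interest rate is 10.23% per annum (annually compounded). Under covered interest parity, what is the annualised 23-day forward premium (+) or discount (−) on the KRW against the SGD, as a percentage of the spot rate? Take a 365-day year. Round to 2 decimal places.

T = 23/365 years.
F = S · g_SGD/g_KRW = 0.0008166 × 1.0019501/1.0061563 = 0.0008131862.
Annualised premium = (F − S)/S × (1/T) = (0.0008131862 − 0.0008166)/0.0008166 ÷ (23/365) = -6.63%.

-6.63%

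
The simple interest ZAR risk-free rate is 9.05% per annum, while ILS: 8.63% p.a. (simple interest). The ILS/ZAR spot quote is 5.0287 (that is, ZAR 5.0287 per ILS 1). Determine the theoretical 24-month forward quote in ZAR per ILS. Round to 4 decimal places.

T = 2 years.
ZAR growth factor: 1 + 0.0905×2 = 1.181000.
Growth of 1 ILS over T: 1 + 0.0863×2 = 1.172600.
CIP: F = S · (grow ZAR)/(grow ILS) = 5.0287 × 1.181000/1.172600 = 5.064723 ZAR per ILS.

5.0647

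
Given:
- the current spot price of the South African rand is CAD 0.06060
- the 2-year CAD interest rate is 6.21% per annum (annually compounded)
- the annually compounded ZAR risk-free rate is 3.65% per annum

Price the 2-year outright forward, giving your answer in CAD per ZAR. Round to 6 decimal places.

0.063630

T = 2 years.
CAD growth factor: (1 + 0.0621)^2 = 1.1280564.
ZAR accumulates by (1 + 0.0365)^2 = 1.0743322.
Forward (CAD per ZAR) = 0.0606 × 1.1280564 / 1.0743322 = 0.06363043.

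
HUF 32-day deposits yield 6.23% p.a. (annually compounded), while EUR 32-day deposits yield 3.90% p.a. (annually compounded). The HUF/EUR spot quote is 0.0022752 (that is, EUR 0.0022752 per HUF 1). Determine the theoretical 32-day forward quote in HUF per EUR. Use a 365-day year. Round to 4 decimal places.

440.3772

T = 32/365 years.
Growth of 1 EUR over T: (1 + 0.0390)^(32/365) = 1.00335982.
HUF growth factor: (1 + 0.0623)^(32/365) = 1.005312593.
Forward (EUR per HUF) = 0.0022752 × 1.00335982 / 1.005312593 = 0.00227078053.
Invert for HUF per EUR: 1 / 0.00227078053 = 440.3772.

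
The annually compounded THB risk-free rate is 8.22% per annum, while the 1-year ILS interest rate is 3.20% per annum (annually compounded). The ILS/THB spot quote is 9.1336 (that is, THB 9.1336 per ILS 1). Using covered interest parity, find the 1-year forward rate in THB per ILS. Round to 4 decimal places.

9.5779

T = 1 year.
THB growth factor: (1 + 0.0822)^1 = 1.082200.
ILS growth factor: (1 + 0.0320)^1 = 1.032000.
Forward (THB per ILS) = 9.1336 × 1.082200 / 1.032000 = 9.577889.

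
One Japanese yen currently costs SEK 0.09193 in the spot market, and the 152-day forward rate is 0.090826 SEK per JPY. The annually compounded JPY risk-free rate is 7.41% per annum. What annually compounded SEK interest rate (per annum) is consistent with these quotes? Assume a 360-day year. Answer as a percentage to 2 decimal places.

T = 152/360 years.
By CIP, F/S equals the SEK-to-JPY growth ratio: 0.090826/0.09193 = 0.9879909.
JPY growth factor: (1 + 0.0741)^(152/360) = 1.0306418.
So the SEK growth factor = 1.0182647.
Annualise: 1.0182647^(360/152) − 1 = 0.043800 = 4.38%.

4.38%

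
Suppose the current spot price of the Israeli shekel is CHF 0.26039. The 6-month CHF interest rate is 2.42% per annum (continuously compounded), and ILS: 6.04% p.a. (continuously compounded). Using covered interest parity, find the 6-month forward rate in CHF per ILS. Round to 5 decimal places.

T = 6/12 years.
CHF accumulates by e^(0.0242×6/12) = 1.0121735.
Growth of 1 ILS over T: e^(0.0604×6/12) = 1.0306606.
Forward (CHF per ILS) = 0.26039 × 1.0121735 / 1.0306606 = 0.2557193.

0.25572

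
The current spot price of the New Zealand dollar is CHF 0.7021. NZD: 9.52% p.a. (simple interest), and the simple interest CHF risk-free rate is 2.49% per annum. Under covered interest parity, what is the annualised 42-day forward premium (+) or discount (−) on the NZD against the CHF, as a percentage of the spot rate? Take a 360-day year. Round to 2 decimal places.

T = 42/360 years.
No-arbitrage forward: 0.7021 × 1.002905 / 1.0111067 = 0.6964048 CHF/NZD.
Annualised premium = (F − S)/S × (1/T) = (0.6964048 − 0.7021)/0.7021 ÷ (42/360) = -6.95%.

-6.95%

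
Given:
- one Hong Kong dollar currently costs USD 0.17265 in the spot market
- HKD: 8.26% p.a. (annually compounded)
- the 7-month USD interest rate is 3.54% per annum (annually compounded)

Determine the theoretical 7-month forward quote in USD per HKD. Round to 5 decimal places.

0.16822

T = 7/12 years.
USD growth factor: (1 + 0.0354)^(7/12) = 1.0205002.
HKD accumulates by (1 + 0.0826)^(7/12) = 1.047385.
So F = 0.17265 × 1.0205002 / 1.047385 = 0.1682183 (USD/HKD).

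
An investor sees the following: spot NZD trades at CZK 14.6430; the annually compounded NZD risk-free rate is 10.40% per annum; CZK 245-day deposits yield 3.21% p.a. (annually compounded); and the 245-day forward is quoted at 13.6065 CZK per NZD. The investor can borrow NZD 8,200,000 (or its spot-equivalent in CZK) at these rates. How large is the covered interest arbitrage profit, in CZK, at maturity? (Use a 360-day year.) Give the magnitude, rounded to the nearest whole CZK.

CZK 3,337,728

T = 245/360 years.
Invest the NZD and cover forward: 8,200,000 × 1.06965282283 × 13.6065 = CZK 119,344,695.30.
Convert at spot and invest in CZK: 8,200,000 × 14.6430 × 1.0217353804 = CZK 122,682,423.64.
The quoted forward undervalues NZD, so borrow NZD, convert to CZK at spot, deposit the CZK at 3.21%, and buy NZD forward at 13.6065 to cover the loan.
Profit = 122,682,423.64 − 119,344,695.30 = CZK 3,337,728.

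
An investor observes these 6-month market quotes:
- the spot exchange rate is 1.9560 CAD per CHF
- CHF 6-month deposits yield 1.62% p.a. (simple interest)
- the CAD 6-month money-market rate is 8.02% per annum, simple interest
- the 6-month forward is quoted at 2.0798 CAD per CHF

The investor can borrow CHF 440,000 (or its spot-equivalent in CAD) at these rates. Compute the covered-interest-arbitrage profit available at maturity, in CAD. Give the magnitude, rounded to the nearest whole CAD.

T = 6/12 years.
Keep in CHF, deliver into the forward: 440,000·1.008100·2.0798 = CAD 922,524.41.
Swap to CAD now, deposit: 440,000·1.9560·1.040100 = CAD 895,151.66.
The quoted forward overvalues CHF, so borrow CAD, buy CHF at spot, deposit the CHF at 1.62%, and sell the proceeds forward at 2.0798.
The gap between the two covered legs is CAD 27,373.

CAD 27,373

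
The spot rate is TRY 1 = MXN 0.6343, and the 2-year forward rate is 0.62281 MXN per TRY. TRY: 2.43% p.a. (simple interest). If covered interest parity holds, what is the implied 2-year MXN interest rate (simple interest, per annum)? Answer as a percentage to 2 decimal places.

1.48%

T = 2 years.
CIP gives F = S · g_MXN/g_TRY, so g_MXN/g_TRY = 0.62281/0.6343 = 0.9818855.
The TRY side grows by 1 + 0.0243×2 = 1.048600.
That pins the MXN growth at 1.0296051.
r = (1.0296051 − 1)/2 = 0.014803 → 1.48%.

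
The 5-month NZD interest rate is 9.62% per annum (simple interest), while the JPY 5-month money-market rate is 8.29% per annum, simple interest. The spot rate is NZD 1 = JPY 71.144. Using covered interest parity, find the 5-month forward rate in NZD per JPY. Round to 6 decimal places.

0.014131

T = 5/12 years.
Growth of 1 JPY over T: 1 + 0.0829×5/12 = 1.0345417.
NZD accumulates by 1 + 0.0962×5/12 = 1.0400833.
CIP: F = S · (grow JPY)/(grow NZD) = 71.144 × 1.0345417/1.0400833 = 70.76494 JPY per NZD.
Invert for NZD per JPY: 1 / 70.76494 = 0.014131.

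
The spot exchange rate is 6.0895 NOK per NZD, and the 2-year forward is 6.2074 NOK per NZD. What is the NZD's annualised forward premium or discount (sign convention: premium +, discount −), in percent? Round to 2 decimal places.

T = 2 years.
NZD trades forward at +1.93612% vs spot over the period.
×(1/T) gives 0.97% p.a.

+0.97%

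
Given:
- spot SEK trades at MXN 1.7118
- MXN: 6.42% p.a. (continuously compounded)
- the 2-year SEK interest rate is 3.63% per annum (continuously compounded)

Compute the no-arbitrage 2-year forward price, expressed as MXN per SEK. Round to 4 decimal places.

T = 2 years.
Growth of 1 MXN over T: e^(0.0642×2) = 1.1370077.
SEK accumulates by e^(0.0363×2) = 1.0753003.
Forward (MXN per SEK) = 1.7118 × 1.1370077 / 1.0753003 = 1.810034.

1.8100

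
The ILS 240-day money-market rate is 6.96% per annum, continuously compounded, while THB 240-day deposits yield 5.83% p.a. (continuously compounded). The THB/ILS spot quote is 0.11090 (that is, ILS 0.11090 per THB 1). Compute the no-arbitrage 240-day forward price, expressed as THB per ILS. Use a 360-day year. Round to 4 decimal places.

8.9495

T = 240/360 years.
ILS accumulates by e^(0.0696×240/360) = 1.0474933.
Growth of 1 THB over T: e^(0.0583×240/360) = 1.0396319.
Forward (ILS per THB) = 0.1109 × 1.0474933 / 1.0396319 = 0.1117386.
Quoted the other way: 1/0.1117386 = 8.9495 THB per ILS.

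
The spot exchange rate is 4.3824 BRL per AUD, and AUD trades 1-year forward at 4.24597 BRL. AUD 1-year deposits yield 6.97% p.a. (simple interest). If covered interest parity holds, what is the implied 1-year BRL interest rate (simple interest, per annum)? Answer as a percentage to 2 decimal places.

3.64%

T = 1 year.
CIP gives F = S · g_BRL/g_AUD, so g_BRL/g_AUD = 4.24597/4.3824 = 0.9688687.
AUD growth factor: 1 + 0.0697×1 = 1.069700.
Hence g_BRL = 1.0363988.
(1.0363988 − 1)/T = 0.036399, i.e. 3.64%.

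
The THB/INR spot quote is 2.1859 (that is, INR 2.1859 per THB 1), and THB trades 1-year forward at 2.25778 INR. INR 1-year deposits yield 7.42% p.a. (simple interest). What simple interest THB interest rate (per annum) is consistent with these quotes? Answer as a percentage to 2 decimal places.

4.00%

T = 1 year.
CIP gives F = S · g_INR/g_THB, so g_INR/g_THB = 2.25778/2.1859 = 1.0328835.
INR growth factor: 1 + 0.0742×1 = 1.074200.
So the THB growth factor = 1.0400011.
(1.0400011 − 1)/T = 0.040001, i.e. 4.00%.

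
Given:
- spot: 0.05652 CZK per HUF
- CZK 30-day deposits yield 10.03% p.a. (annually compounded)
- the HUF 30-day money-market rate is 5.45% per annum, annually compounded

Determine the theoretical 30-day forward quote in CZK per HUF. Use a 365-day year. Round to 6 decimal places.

T = 30/365 years.
CZK accumulates by (1 + 0.1003)^(30/365) = 1.0078871.
Growth of 1 HUF over T: (1 + 0.0545)^(30/365) = 1.0043712.
CIP: F = S · (grow CZK)/(grow HUF) = 0.05652 × 1.0078871/1.0043712 = 0.05671785 CZK per HUF.

0.056718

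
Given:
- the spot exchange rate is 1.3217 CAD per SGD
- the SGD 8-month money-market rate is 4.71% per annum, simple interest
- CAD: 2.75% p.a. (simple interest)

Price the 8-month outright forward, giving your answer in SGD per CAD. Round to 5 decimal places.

T = 8/12 years.
CAD accumulates by 1 + 0.0275×8/12 = 1.0183333.
SGD growth factor: 1 + 0.0471×8/12 = 1.031400.
So F = 1.3217 × 1.0183333 / 1.031400 = 1.304956 (CAD/SGD).
Quoted the other way: 1/1.304956 = 0.76631 SGD per CAD.

0.76631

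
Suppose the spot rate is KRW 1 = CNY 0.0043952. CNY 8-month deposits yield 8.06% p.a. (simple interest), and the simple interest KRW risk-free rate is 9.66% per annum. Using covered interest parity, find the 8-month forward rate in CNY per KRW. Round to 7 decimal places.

T = 8/12 years.
CNY growth factor: 1 + 0.0806×8/12 = 1.0537333.
KRW growth factor: 1 + 0.0966×8/12 = 1.064400.
Forward (CNY per KRW) = 0.0043952 × 1.0537333 / 1.064400 = 0.004351154.

0.0043512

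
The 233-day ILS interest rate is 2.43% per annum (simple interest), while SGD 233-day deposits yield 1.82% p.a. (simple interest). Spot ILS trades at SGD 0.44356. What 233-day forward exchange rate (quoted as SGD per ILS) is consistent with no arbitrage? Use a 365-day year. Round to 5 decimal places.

0.44186

T = 233/365 years.
SGD growth factor: 1 + 0.0182×233/365 = 1.0116181.
Growth of 1 ILS over T: 1 + 0.0243×233/365 = 1.0155121.
CIP: F = S · (grow SGD)/(grow ILS) = 0.44356 × 1.0116181/1.0155121 = 0.4418592 SGD per ILS.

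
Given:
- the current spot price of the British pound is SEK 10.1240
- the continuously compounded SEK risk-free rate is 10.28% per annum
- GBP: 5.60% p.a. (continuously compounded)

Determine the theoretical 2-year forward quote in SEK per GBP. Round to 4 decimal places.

T = 2 years.
SEK accumulates by e^(0.1028×2) = 1.2282618.
Growth of 1 GBP over T: e^(0.0560×2) = 1.11851286.
CIP: F = S · (grow SEK)/(grow GBP) = 10.124 × 1.2282618/1.11851286 = 11.117371 SEK per GBP.

11.1174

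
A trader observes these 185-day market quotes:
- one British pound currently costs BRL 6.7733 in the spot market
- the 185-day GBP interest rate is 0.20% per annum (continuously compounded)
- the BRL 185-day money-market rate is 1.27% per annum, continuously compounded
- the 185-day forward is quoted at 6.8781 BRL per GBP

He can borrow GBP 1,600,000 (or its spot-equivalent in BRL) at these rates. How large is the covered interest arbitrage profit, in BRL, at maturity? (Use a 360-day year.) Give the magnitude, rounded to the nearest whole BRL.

BRL 108,037

T = 185/360 years.
Route A — deposit GBP, sell forward: 1,600,000 × 1.0010283061 × 6.8781 = BRL 11,016,276.47.
Route B — convert at spot, deposit BRL: 1,600,000 × 6.7733 × 1.0065477322 = BRL 10,908,239.61.
The quoted forward overvalues GBP, so borrow BRL, buy GBP at spot, deposit the GBP at 0.20%, and sell the proceeds forward at 6.8781.
Profit = 11,016,276.47 − 10,908,239.61 = BRL 108,037.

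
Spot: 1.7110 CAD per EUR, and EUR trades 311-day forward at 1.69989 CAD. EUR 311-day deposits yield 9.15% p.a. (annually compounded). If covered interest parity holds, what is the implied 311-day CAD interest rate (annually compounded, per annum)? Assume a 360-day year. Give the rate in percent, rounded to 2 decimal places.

8.33%

T = 311/360 years.
By CIP, F/S equals the CAD-to-EUR growth ratio: 1.69989/1.711 = 0.9935067.
The EUR side grows by (1 + 0.0915)^(311/360) = 1.0785699.
So the CAD growth factor = 1.0715664.
r = 1.0715664^(360/311) − 1 = 0.083300 → 8.33%.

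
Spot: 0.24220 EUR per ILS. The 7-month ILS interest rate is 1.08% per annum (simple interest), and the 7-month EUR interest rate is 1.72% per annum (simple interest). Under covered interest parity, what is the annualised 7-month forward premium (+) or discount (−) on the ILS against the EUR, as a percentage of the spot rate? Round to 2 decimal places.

T = 7/12 years.
No-arbitrage forward: 0.2422 × 1.0100333 / 1.006300 = 0.24309854 EUR/ILS.
(F − S)/S ÷ T = (0.24309854 − 0.2422)/0.2422/(7/12) = 0.006360 → 0.64%.

+0.64%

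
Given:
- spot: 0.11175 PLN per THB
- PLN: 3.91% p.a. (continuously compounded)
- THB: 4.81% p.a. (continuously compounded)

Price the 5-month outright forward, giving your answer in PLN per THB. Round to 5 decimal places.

0.11133

T = 5/12 years.
PLN growth factor: e^(0.0391×5/12) = 1.0164251.
THB growth factor: e^(0.0481×5/12) = 1.0202438.
Forward (PLN per THB) = 0.11175 × 1.0164251 / 1.0202438 = 0.1113317.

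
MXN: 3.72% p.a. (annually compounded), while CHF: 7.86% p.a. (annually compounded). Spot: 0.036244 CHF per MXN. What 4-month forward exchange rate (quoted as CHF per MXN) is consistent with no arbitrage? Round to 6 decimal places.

T = 4/12 years.
Growth of 1 CHF over T: (1 + 0.0786)^(4/12) = 1.025542.
Growth of 1 MXN over T: (1 + 0.0372)^(4/12) = 1.0122493.
CIP: F = S · (grow CHF)/(grow MXN) = 0.036244 × 1.025542/1.0122493 = 0.03671995 CHF per MXN.

0.036720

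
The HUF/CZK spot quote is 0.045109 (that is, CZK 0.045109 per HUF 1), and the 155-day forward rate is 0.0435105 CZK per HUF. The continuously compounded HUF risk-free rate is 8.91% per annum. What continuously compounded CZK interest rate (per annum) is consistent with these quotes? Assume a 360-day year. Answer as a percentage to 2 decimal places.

T = 155/360 years.
CIP gives F = S · g_CZK/g_HUF, so g_CZK/g_HUF = 0.0435105/0.045109 = 0.9645636.
The HUF side grows by e^(0.0891×155/360) = 1.0391078.
Hence g_CZK = 1.0022856.
Take logs: ln 1.0022856 / (155/360) = 0.005302, so 0.53%.

0.53%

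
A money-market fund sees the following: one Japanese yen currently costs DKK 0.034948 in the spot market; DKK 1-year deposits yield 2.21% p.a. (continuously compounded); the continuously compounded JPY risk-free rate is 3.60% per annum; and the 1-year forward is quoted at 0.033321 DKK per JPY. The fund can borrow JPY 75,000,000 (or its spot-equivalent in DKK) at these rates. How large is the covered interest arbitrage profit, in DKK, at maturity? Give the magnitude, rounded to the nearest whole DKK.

DKK 88,990

T = 1 year.
Keep in JPY, deliver into the forward: 75,000,000·1.036655846·0.033321 = DKK 2,590,680.71.
Swap to DKK now, deposit: 75,000,000·0.034948·1.022346014 = DKK 2,679,671.14.
The quoted forward undervalues JPY, so borrow JPY, convert to DKK at spot, deposit the DKK at 2.21%, and buy JPY forward at 0.033321 to cover the loan.
The gap between the two covered legs is DKK 88,990.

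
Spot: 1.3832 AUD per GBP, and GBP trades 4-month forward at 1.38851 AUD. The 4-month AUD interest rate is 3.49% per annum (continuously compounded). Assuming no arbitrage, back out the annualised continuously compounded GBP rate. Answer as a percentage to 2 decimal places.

2.34%

T = 4/12 years.
CIP gives F = S · g_AUD/g_GBP, so g_AUD/g_GBP = 1.38851/1.3832 = 1.0038389.
AUD growth factor: e^(0.0349×4/12) = 1.0117013.
So the GBP growth factor = 1.0078323.
r = ln(1.0078323)/(4/12) = 0.023405 → 2.34%.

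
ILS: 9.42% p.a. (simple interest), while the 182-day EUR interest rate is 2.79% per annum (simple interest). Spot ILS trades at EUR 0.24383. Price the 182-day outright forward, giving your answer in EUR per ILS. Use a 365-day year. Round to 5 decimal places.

0.23613

T = 182/365 years.
Growth of 1 EUR over T: 1 + 0.0279×182/365 = 1.0139118.
Growth of 1 ILS over T: 1 + 0.0942×182/365 = 1.046971.
Forward (EUR per ILS) = 0.24383 × 1.0139118 / 1.046971 = 0.2361308.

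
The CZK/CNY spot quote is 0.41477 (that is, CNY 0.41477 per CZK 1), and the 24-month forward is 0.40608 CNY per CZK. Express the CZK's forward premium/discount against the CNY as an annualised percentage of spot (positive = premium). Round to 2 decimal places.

-1.05%

T = 2 years.
CZK trades forward at -2.09514% vs spot over the period.
Annualise by dividing by T: -0.0209514 / 2 = -0.010476 → -1.05%.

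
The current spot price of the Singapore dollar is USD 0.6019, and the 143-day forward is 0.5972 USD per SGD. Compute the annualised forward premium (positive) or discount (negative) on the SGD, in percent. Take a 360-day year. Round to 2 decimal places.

-1.97%

T = 143/360 years.
Period premium: (0.5972 − 0.6019)/0.6019 = -0.0078086.
×(1/T) gives -1.97% p.a.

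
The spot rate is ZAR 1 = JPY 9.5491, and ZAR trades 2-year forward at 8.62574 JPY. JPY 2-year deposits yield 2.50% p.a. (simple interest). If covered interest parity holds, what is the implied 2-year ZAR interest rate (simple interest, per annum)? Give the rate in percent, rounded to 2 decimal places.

T = 2 years.
CIP gives F = S · g_JPY/g_ZAR, so g_JPY/g_ZAR = 8.62574/9.5491 = 0.9033040.
The JPY side grows by 1 + 0.0250×2 = 1.050000.
Hence g_ZAR = 1.1623994.
r = (1.1623994 − 1)/2 = 0.081200 → 8.12%.

8.12%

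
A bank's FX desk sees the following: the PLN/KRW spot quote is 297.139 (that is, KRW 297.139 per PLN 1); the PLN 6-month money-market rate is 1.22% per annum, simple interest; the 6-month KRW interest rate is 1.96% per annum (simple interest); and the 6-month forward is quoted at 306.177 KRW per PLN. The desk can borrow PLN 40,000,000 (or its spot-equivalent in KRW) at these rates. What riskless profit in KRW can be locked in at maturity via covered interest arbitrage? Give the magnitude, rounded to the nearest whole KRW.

T = 6/12 years.
Route A — deposit PLN, sell forward: 40,000,000 × 1.006100 × 306.177 = KRW 12,321,787,188.00.
Route B — convert at spot, deposit KRW: 40,000,000 × 297.139 × 1.009800 = KRW 12,002,038,488.00.
The quoted forward overvalues PLN, so borrow KRW, buy PLN at spot, deposit the PLN at 1.22%, and sell the proceeds forward at 306.177.
Profit = 12,321,787,188.00 − 12,002,038,488.00 = KRW 319,748,700.

KRW 319,748,700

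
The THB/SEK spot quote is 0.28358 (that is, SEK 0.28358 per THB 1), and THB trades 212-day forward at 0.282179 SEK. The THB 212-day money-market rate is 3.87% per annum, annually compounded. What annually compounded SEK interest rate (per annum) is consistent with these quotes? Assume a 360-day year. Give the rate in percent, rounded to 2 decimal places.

3.00%

T = 212/360 years.
F/S = 0.282179/0.28358 = 0.9950596 = (growth of SEK) / (growth of THB).
The THB side grows by (1 + 0.0387)^(212/360) = 1.0226119.
That pins the SEK growth at 1.0175598.
Annualise: 1.0175598^(360/212) − 1 = 0.030001 = 3.00%.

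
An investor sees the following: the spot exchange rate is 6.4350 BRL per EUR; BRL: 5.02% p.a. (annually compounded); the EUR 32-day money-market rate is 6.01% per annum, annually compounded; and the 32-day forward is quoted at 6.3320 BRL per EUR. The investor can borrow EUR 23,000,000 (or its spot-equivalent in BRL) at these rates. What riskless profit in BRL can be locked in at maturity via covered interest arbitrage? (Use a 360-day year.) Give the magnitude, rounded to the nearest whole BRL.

BRL 2,257,294

T = 32/360 years.
Invest the EUR and cover forward: 23,000,000 × 1.00520132401 × 6.3320 = BRL 146,393,500.02.
Convert at spot and invest in BRL: 23,000,000 × 6.4350 × 1.00436332479 = BRL 148,650,793.89.
The quoted forward undervalues EUR, so borrow EUR, convert to BRL at spot, deposit the BRL at 5.02%, and buy EUR forward at 6.3320 to cover the loan.
Profit = 148,650,793.89 − 146,393,500.02 = BRL 2,257,294.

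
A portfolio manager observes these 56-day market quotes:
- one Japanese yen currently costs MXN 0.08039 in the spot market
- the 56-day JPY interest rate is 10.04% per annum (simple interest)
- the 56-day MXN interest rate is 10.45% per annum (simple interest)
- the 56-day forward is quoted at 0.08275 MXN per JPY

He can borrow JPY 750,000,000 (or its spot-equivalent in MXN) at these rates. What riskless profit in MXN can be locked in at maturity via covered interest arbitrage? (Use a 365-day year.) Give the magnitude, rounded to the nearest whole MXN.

MXN 1,759,338

T = 56/365 years.
Invest the JPY and cover forward: 750,000,000 × 1.0154038356 × 0.08275 = MXN 63,018,500.55.
Convert at spot and invest in MXN: 750,000,000 × 0.08039 × 1.0160328767 = MXN 61,259,162.22.
The quoted forward overvalues JPY, so borrow MXN, buy JPY at spot, deposit the JPY at 10.04%, and sell the proceeds forward at 0.08275.
Arbitrage profit = |63,018,500.55 − 61,259,162.22| = MXN 1,759,338.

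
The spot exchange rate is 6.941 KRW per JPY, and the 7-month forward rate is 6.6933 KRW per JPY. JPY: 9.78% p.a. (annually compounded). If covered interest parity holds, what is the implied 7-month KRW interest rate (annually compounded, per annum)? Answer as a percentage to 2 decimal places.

T = 7/12 years.
F/S = 6.6933/6.941 = 0.9643135 = (growth of KRW) / (growth of JPY).
The JPY side grows by (1 + 0.0978)^(7/12) = 1.0559383.
That pins the KRW growth at 1.0182556.
Annualise: 1.0182556^(12/7) − 1 = 0.031499 = 3.15%.

3.15%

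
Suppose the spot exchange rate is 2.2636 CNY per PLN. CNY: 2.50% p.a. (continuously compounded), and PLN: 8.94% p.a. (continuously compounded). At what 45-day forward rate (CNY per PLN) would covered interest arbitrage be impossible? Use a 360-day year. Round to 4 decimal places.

T = 45/360 years.
Growth of 1 CNY over T: e^(0.0250×45/360) = 1.0031299.
PLN growth factor: e^(0.0894×45/360) = 1.0112377.
So F = 2.2636 × 1.0031299 / 1.0112377 = 2.245451 (CNY/PLN).

2.2455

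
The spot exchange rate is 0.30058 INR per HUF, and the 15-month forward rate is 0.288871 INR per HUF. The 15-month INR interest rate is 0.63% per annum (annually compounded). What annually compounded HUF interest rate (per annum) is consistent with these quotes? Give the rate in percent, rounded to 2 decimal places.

T = 15/12 years.
F/S = 0.288871/0.30058 = 0.9610453 = (growth of INR) / (growth of HUF).
INR growth factor: (1 + 0.0063)^(15/12) = 1.0078812.
Hence g_HUF = 1.0487343.
Annualise: 1.0487343^(12/15) − 1 = 0.038801 = 3.88%.

3.88%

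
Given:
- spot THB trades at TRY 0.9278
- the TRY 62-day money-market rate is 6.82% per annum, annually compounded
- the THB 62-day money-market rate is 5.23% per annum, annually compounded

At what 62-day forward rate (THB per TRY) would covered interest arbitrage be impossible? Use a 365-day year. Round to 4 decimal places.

T = 62/365 years.
Growth of 1 TRY over T: (1 + 0.0682)^(62/365) = 1.0112697.
THB accumulates by (1 + 0.0523)^(62/365) = 1.0086969.
So F = 0.9278 × 1.0112697 / 1.0086969 = 0.9301665 (TRY/THB).
Invert for THB per TRY: 1 / 0.9301665 = 1.0751.

1.0751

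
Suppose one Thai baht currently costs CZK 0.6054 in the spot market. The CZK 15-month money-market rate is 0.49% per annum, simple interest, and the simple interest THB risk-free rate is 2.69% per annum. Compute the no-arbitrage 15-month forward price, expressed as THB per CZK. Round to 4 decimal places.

1.6969

T = 15/12 years.
CZK growth factor: 1 + 0.0049×15/12 = 1.006125.
THB growth factor: 1 + 0.0269×15/12 = 1.033625.
CIP: F = S · (grow CZK)/(grow THB) = 0.6054 × 1.006125/1.033625 = 0.5892931 CZK per THB.
Quoted the other way: 1/0.5892931 = 1.6969 THB per CZK.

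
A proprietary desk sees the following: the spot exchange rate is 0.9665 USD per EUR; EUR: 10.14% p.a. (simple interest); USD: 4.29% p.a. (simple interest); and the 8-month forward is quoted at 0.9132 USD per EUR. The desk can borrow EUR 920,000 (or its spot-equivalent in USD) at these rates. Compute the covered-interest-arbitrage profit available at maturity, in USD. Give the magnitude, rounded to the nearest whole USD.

T = 8/12 years.
Keep in EUR, deliver into the forward: 920,000·1.067600·0.9132 = USD 896,937.73.
Swap to USD now, deposit: 920,000·0.9665·1.028600 = USD 914,610.55.
The quoted forward undervalues EUR, so borrow EUR, convert to USD at spot, deposit the USD at 4.29%, and buy EUR forward at 0.9132 to cover the loan.
Profit = 914,610.55 − 896,937.73 = USD 17,673.

USD 17,673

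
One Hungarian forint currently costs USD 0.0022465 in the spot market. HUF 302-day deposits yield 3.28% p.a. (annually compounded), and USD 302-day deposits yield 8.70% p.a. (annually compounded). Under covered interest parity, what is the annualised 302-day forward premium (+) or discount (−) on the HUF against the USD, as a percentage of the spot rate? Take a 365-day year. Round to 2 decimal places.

T = 302/365 years.
CIP forward (USD per HUF) = 0.0022465 × 1.0714606/1.0270628 = 0.0023436115.
(F − S)/S ÷ T = (0.0023436115 − 0.0022465)/0.0022465/(302/365) = 0.052246 → 5.22%.

+5.22%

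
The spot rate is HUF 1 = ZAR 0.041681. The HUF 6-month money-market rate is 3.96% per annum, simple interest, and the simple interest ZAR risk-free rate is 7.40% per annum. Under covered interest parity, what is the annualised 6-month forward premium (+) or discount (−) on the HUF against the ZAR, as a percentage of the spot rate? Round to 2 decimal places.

+3.37%

T = 6/12 years.
CIP forward (ZAR per HUF) = 0.041681 × 1.037000/1.019800 = 0.042383994.
(F − S)/S ÷ T = (0.042383994 − 0.041681)/0.041681/(6/12) = 0.033732 → 3.37%.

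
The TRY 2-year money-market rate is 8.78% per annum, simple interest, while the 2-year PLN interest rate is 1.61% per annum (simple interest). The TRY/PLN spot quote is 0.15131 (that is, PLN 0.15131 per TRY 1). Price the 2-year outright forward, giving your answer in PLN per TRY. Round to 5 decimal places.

0.13285

T = 2 years.
Growth of 1 PLN over T: 1 + 0.0161×2 = 1.032200.
Growth of 1 TRY over T: 1 + 0.0878×2 = 1.175600.
So F = 0.15131 × 1.032200 / 1.175600 = 0.1328532 (PLN/TRY).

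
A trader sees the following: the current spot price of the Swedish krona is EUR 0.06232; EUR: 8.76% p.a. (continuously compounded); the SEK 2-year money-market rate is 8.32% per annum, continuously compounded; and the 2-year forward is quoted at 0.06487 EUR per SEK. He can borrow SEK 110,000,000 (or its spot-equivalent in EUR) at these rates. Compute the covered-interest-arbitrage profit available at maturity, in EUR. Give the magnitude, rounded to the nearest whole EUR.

EUR 259,721

T = 2 years.
Route A — deposit SEK, sell forward: 110,000,000 × 1.181045425 × 0.06487 = EUR 8,427,585.84.
Route B — convert at spot, deposit EUR: 110,000,000 × 0.06232 × 1.19148449 = EUR 8,167,864.48.
The quoted forward overvalues SEK, so borrow EUR, buy SEK at spot, deposit the SEK at 8.32%, and sell the proceeds forward at 0.06487.
The gap between the two covered legs is EUR 259,721.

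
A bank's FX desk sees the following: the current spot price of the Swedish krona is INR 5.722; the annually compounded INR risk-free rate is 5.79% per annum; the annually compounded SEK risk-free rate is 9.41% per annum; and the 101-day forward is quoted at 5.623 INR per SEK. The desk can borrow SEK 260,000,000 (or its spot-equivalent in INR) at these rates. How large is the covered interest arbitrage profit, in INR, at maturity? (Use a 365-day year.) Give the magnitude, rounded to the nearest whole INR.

T = 101/365 years.
Route A — deposit SEK, sell forward: 260,000,000 × 1.025197547099 × 5.623 = INR 1,498,818,309.91.
Route B — convert at spot, deposit INR: 260,000,000 × 5.722 × 1.015696899964 = INR 1,511,072,592.01.
The quoted forward undervalues SEK, so borrow SEK, convert to INR at spot, deposit the INR at 5.79%, and buy SEK forward at 5.623 to cover the loan.
The gap between the two covered legs is INR 12,254,282.

INR 12,254,282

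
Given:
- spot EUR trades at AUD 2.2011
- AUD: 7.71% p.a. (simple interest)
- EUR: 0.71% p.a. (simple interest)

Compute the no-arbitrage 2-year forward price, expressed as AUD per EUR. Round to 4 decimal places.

2.5049

T = 2 years.
AUD growth factor: 1 + 0.0771×2 = 1.154200.
EUR growth factor: 1 + 0.0071×2 = 1.014200.
Forward (AUD per EUR) = 2.2011 × 1.154200 / 1.014200 = 2.504939.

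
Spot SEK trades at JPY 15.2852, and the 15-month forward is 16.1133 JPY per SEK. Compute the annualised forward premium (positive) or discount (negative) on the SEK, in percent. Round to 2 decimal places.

T = 15/12 years.
Period premium: (16.1133 − 15.2852)/15.2852 = 0.0541766.
Annualise by dividing by T: 0.0541766 / (15/12) = 0.043341 → 4.33%.

+4.33%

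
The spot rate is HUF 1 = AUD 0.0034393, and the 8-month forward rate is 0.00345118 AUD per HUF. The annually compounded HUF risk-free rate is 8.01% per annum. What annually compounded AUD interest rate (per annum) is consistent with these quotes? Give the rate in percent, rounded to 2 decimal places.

T = 8/12 years.
CIP gives F = S · g_AUD/g_HUF, so g_AUD/g_HUF = 0.00345118/0.0034393 = 1.0034542.
HUF growth factor: (1 + 0.0801)^(8/12) = 1.0527114.
So the AUD growth factor = 1.0563477.
Annualise: 1.0563477^(12/8) − 1 = 0.085701 = 8.57%.

8.57%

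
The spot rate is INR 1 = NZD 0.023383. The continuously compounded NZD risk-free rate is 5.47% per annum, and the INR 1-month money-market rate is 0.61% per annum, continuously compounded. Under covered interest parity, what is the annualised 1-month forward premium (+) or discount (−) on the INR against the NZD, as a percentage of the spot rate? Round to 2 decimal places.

+4.87%

T = 1/12 years.
CIP forward (NZD per INR) = 0.023383 × 1.0045687/1.0005085 = 0.023477891.
(F − S)/S ÷ T = (0.023477891 − 0.023383)/0.023383/(1/12) = 0.048697 → 4.87%.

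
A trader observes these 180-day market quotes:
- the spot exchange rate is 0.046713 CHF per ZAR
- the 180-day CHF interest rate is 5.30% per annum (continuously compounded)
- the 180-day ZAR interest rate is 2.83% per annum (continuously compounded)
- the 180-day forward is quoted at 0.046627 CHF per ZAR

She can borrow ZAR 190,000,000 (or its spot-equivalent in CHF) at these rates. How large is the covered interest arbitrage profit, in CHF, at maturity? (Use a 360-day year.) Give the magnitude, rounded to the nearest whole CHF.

T = 180/360 years.
Keep in ZAR, deliver into the forward: 190,000,000·1.014250585·0.046627 = CHF 8,985,377.79.
Swap to CHF now, deposit: 190,000,000·0.046713·1.026854247 = CHF 9,113,814.06.
The quoted forward undervalues ZAR, so borrow ZAR, convert to CHF at spot, deposit the CHF at 5.30%, and buy ZAR forward at 0.046627 to cover the loan.
Profit = 9,113,814.06 − 8,985,377.79 = CHF 128,436.

CHF 128,436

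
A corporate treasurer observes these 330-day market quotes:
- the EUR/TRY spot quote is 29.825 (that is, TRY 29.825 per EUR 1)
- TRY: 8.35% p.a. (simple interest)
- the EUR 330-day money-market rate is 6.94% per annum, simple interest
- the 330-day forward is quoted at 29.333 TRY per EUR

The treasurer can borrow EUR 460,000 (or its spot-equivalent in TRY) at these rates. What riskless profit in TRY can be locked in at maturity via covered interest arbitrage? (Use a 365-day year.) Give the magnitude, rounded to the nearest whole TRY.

TRY 415,416

T = 330/365 years.
Route A — deposit EUR, sell forward: 460,000 × 1.0627452055 × 29.333 = TRY 14,339,812.35.
Route B — convert at spot, deposit TRY: 460,000 × 29.825 × 1.0754931507 = TRY 14,755,228.28.
The quoted forward undervalues EUR, so borrow EUR, convert to TRY at spot, deposit the TRY at 8.35%, and buy EUR forward at 29.333 to cover the loan.
The gap between the two covered legs is TRY 415,416.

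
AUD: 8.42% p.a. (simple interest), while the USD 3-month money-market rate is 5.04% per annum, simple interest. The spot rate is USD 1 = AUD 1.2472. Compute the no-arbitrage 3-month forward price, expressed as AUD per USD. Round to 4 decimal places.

T = 3/12 years.
AUD growth factor: 1 + 0.0842×3/12 = 1.021050.
Growth of 1 USD over T: 1 + 0.0504×3/12 = 1.012600.
Forward (AUD per USD) = 1.2472 × 1.021050 / 1.012600 = 1.257608.

1.2576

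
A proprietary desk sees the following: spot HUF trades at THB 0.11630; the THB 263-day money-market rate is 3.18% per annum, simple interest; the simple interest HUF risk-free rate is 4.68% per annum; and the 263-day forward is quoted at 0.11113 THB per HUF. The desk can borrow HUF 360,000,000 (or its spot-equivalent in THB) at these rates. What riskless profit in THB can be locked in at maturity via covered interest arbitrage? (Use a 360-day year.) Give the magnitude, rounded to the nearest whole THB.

T = 263/360 years.
Route A — deposit HUF, sell forward: 360,000,000 × 1.034190 × 0.11113 = THB 41,374,632.49.
Route B — convert at spot, deposit THB: 360,000,000 × 0.11630 × 1.0232316667 = THB 42,840,663.42.
The quoted forward undervalues HUF, so borrow HUF, convert to THB at spot, deposit the THB at 3.18%, and buy HUF forward at 0.11113 to cover the loan.
The gap between the two covered legs is THB 1,466,031.

THB 1,466,031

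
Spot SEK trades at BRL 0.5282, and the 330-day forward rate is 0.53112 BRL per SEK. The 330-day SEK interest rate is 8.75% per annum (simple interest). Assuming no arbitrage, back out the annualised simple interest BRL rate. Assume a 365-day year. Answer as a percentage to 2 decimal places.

T = 330/365 years.
F/S = 0.53112/0.5282 = 1.0055282 = (growth of BRL) / (growth of SEK).
SEK growth factor: 1 + 0.0875×330/365 = 1.0791096.
Hence g_BRL = 1.0850751.
(1.0850751 − 1)/T = 0.094098, i.e. 9.41%.

9.41%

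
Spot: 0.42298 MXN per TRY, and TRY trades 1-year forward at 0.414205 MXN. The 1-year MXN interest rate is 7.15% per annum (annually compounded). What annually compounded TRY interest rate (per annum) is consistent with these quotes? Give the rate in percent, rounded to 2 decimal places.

T = 1 year.
CIP gives F = S · g_MXN/g_TRY, so g_MXN/g_TRY = 0.414205/0.42298 = 0.9792543.
The MXN side grows by (1 + 0.0715)^1 = 1.071500.
That pins the TRY growth at 1.0941999.
Annualise: 1.0941999^(1/1) − 1 = 0.094200 = 9.42%.

9.42%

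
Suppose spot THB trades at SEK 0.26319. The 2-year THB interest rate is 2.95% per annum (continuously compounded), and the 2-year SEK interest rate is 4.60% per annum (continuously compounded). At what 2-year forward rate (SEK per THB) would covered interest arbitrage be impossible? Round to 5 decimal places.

T = 2 years.
Growth of 1 SEK over T: e^(0.0460×2) = 1.0963648.
Growth of 1 THB over T: e^(0.0295×2) = 1.0607752.
So F = 0.26319 × 1.0963648 / 1.0607752 = 0.2720202 (SEK/THB).

0.27202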